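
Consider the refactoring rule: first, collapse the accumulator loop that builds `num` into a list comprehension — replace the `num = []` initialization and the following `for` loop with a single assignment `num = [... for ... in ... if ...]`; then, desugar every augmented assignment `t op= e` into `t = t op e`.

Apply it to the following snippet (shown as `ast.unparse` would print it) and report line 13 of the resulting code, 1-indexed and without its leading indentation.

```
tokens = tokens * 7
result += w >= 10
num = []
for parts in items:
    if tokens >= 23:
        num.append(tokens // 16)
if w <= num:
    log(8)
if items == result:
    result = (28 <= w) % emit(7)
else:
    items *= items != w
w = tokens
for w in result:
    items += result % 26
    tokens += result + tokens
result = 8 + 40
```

Transformed code:
tokens = tokens * 7
result = result + (w >= 10)
num = [tokens // 16 for parts in items if tokens >= 23]
if w <= num:
    log(8)
if items == result:
    result = (28 <= w) % emit(7)
else:
    items = items * (items != w)
w = tokens
for w in result:
    items = items + result % 26
    tokens = tokens + (result + tokens)
result = 8 + 40

tokens = tokens + (result + tokens)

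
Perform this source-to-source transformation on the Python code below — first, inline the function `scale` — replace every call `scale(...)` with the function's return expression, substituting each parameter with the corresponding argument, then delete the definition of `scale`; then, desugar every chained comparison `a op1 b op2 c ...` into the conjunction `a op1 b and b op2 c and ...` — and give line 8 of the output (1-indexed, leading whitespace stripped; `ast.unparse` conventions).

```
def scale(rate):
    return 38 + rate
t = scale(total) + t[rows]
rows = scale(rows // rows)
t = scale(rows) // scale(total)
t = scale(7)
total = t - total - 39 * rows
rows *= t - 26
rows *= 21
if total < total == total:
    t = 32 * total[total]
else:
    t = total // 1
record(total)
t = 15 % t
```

Transformed code:
t = 38 + total + t[rows]
rows = 38 + rows // rows
t = (38 + rows) // (38 + total)
t = 38 + 7
total = t - total - 39 * rows
rows *= t - 26
rows *= 21
if total < total and total == total:
    t = 32 * total[total]
else:
    t = total // 1
record(total)
t = 15 % t

if total < total and total == total:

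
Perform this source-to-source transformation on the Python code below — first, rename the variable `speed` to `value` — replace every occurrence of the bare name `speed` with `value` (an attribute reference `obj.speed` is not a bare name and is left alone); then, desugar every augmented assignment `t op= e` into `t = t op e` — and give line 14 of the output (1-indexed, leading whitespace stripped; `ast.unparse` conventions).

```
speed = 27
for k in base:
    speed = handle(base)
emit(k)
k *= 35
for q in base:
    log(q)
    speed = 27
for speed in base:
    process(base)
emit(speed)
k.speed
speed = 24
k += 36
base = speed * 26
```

k = k + 36

Transformed code:
value = 27
for k in base:
    value = handle(base)
emit(k)
k = k * 35
for q in base:
    log(q)
    value = 27
for value in base:
    process(base)
emit(value)
k.speed
value = 24
k = k + 36
base = value * 26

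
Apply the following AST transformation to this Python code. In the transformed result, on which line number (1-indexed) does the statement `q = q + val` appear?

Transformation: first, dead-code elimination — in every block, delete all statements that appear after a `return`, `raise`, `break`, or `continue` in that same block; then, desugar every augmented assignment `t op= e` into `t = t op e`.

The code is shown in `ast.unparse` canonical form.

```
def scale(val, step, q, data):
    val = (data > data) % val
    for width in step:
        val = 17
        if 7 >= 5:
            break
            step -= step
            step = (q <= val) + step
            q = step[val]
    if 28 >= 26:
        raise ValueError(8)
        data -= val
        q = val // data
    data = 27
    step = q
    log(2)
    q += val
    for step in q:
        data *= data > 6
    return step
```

Transformed code:
def scale(val, step, q, data):
    val = (data > data) % val
    for width in step:
        val = 17
        if 7 >= 5:
            break
    if 28 >= 26:
        raise ValueError(8)
    data = 27
    step = q
    log(2)
    q = q + val
    for step in q:
        data = data * (data > 6)
    return step

12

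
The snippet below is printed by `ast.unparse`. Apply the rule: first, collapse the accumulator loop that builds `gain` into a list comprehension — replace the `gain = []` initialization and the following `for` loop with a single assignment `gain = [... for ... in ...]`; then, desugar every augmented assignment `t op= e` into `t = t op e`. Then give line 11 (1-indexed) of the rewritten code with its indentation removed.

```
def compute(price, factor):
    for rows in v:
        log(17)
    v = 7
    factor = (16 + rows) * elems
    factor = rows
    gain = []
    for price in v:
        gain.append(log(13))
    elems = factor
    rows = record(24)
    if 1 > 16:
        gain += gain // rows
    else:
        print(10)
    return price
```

Transformed code:
def compute(price, factor):
    for rows in v:
        log(17)
    v = 7
    factor = (16 + rows) * elems
    factor = rows
    gain = [log(13) for price in v]
    elems = factor
    rows = record(24)
    if 1 > 16:
        gain = gain + gain // rows
    else:
        print(10)
    return price

gain = gain + gain // rows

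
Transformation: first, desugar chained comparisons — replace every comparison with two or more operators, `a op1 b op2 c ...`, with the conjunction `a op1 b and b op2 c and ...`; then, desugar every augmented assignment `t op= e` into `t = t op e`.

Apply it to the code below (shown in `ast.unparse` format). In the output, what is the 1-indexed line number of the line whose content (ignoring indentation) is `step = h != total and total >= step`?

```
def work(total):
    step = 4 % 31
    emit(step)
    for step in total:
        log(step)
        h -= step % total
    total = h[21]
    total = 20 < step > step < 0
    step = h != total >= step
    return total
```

9

Transformed code:
def work(total):
    step = 4 % 31
    emit(step)
    for step in total:
        log(step)
        h = h - step % total
    total = h[21]
    total = 20 < step and step > step and (step < 0)
    step = h != total and total >= step
    return total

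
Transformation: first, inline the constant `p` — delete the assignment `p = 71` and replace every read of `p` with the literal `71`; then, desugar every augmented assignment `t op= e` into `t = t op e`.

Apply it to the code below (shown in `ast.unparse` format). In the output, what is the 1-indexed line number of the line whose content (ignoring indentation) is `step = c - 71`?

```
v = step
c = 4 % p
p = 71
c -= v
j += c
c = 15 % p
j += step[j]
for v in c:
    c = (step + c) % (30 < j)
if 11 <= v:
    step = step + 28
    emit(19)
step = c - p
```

12

Transformed code:
v = step
c = 4 % 71
c = c - v
j = j + c
c = 15 % 71
j = j + step[j]
for v in c:
    c = (step + c) % (30 < j)
if 11 <= v:
    step = step + 28
    emit(19)
step = c - 71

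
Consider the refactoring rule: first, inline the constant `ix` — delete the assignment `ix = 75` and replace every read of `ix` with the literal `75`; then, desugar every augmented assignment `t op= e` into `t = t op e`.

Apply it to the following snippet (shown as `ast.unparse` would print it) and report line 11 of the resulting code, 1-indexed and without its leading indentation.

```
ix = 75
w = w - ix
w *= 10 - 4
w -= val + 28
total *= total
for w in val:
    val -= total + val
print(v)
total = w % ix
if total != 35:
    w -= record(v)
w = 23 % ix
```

w = 23 % 75

Transformed code:
w = w - 75
w = w * (10 - 4)
w = w - (val + 28)
total = total * total
for w in val:
    val = val - (total + val)
print(v)
total = w % 75
if total != 35:
    w = w - record(v)
w = 23 % 75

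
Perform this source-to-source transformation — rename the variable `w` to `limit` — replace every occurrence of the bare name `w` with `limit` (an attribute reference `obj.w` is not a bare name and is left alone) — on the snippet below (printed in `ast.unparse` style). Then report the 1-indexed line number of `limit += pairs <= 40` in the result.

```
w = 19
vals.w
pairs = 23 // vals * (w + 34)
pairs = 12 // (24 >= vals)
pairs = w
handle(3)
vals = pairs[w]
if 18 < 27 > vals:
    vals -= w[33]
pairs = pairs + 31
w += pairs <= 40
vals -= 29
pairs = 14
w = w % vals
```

11

Transformed code:
limit = 19
vals.w
pairs = 23 // vals * (limit + 34)
pairs = 12 // (24 >= vals)
pairs = limit
handle(3)
vals = pairs[limit]
if 18 < 27 > vals:
    vals -= limit[33]
pairs = pairs + 31
limit += pairs <= 40
vals -= 29
pairs = 14
limit = limit % vals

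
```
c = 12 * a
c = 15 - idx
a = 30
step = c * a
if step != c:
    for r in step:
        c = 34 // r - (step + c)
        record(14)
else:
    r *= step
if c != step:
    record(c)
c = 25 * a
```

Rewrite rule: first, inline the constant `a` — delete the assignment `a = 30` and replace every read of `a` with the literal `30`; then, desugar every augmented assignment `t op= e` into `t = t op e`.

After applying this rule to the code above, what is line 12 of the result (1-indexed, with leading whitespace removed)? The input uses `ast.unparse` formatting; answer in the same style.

c = 25 * 30

Transformed code:
c = 12 * 30
c = 15 - idx
step = c * 30
if step != c:
    for r in step:
        c = 34 // r - (step + c)
        record(14)
else:
    r = r * step
if c != step:
    record(c)
c = 25 * 30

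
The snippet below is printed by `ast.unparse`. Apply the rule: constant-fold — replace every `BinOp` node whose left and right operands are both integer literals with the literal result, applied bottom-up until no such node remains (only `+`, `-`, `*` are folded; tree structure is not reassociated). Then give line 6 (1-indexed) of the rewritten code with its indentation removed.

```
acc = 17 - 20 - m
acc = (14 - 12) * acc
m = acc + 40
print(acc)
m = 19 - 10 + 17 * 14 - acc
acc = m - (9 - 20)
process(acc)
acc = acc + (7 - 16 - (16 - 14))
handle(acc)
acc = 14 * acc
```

Transformed code:
acc = -3 - m
acc = 2 * acc
m = acc + 40
print(acc)
m = 247 - acc
acc = m - -11
process(acc)
acc = acc + -11
handle(acc)
acc = 14 * acc

acc = m - -11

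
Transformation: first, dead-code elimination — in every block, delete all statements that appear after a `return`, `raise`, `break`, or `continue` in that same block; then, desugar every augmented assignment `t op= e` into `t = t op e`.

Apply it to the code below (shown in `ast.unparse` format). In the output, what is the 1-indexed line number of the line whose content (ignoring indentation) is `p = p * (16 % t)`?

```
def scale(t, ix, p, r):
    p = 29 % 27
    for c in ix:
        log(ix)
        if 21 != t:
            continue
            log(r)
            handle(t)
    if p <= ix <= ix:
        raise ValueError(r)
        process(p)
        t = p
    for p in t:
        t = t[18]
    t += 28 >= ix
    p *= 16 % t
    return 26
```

Transformed code:
def scale(t, ix, p, r):
    p = 29 % 27
    for c in ix:
        log(ix)
        if 21 != t:
            continue
    if p <= ix <= ix:
        raise ValueError(r)
    for p in t:
        t = t[18]
    t = t + (28 >= ix)
    p = p * (16 % t)
    return 26

12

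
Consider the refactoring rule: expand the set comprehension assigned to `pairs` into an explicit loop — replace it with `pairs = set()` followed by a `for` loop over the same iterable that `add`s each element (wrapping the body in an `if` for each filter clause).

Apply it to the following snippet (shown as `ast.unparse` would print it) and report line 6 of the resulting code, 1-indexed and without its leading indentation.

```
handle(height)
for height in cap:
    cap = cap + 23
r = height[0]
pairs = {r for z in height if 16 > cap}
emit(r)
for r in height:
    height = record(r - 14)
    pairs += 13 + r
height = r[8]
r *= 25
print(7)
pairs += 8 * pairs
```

Transformed code:
handle(height)
for height in cap:
    cap = cap + 23
r = height[0]
pairs = set()
for z in height:
    if 16 > cap:
        pairs.add(r)
emit(r)
for r in height:
    height = record(r - 14)
    pairs += 13 + r
height = r[8]
r *= 25
print(7)
pairs += 8 * pairs

for z in height:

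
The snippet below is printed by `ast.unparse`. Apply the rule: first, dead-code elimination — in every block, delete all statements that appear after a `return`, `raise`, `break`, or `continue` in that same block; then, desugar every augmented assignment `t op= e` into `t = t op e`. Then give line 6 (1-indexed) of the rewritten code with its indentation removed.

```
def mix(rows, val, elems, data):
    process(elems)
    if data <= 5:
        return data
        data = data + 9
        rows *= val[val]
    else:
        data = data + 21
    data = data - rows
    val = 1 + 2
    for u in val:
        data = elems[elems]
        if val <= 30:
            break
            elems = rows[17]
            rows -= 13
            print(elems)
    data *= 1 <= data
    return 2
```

Transformed code:
def mix(rows, val, elems, data):
    process(elems)
    if data <= 5:
        return data
    else:
        data = data + 21
    data = data - rows
    val = 1 + 2
    for u in val:
        data = elems[elems]
        if val <= 30:
            break
    data = data * (1 <= data)
    return 2

data = data + 21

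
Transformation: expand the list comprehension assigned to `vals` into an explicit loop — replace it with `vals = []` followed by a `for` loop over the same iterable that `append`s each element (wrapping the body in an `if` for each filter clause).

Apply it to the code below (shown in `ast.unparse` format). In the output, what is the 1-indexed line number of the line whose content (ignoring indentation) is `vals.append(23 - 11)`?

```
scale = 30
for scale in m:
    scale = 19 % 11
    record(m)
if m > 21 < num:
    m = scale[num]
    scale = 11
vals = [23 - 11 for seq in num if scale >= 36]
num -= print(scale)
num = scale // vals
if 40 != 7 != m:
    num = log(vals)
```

11

Transformed code:
scale = 30
for scale in m:
    scale = 19 % 11
    record(m)
if m > 21 < num:
    m = scale[num]
    scale = 11
vals = []
for seq in num:
    if scale >= 36:
        vals.append(23 - 11)
num -= print(scale)
num = scale // vals
if 40 != 7 != m:
    num = log(vals)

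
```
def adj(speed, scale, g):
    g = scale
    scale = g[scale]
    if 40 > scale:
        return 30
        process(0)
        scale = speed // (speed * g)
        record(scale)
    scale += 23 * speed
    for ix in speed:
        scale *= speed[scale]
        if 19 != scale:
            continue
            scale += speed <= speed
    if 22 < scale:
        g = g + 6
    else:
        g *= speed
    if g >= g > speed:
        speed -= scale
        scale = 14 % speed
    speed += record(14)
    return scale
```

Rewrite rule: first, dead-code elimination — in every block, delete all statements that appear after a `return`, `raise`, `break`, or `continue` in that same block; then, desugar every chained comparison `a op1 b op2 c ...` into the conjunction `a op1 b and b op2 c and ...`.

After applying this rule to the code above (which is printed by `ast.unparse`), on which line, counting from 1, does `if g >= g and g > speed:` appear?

15

Transformed code:
def adj(speed, scale, g):
    g = scale
    scale = g[scale]
    if 40 > scale:
        return 30
    scale += 23 * speed
    for ix in speed:
        scale *= speed[scale]
        if 19 != scale:
            continue
    if 22 < scale:
        g = g + 6
    else:
        g *= speed
    if g >= g and g > speed:
        speed -= scale
        scale = 14 % speed
    speed += record(14)
    return scale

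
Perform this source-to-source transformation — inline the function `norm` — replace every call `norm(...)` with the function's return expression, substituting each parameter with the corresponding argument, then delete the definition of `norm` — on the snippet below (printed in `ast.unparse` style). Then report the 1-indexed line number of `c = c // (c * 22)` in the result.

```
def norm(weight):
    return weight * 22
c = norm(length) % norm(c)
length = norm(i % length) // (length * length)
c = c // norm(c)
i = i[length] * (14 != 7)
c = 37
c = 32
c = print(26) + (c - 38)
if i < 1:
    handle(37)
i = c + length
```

Transformed code:
c = length * 22 % (c * 22)
length = i % length * 22 // (length * length)
c = c // (c * 22)
i = i[length] * (14 != 7)
c = 37
c = 32
c = print(26) + (c - 38)
if i < 1:
    handle(37)
i = c + length

3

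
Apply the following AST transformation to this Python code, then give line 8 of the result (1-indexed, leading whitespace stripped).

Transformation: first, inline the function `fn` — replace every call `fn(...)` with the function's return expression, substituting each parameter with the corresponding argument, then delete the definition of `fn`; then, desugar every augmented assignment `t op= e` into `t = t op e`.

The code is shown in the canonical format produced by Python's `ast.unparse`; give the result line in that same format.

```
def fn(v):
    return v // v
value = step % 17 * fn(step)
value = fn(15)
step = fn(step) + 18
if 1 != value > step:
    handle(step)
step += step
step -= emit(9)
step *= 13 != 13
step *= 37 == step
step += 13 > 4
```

Transformed code:
value = step % 17 * (step // step)
value = 15 // 15
step = step // step + 18
if 1 != value > step:
    handle(step)
step = step + step
step = step - emit(9)
step = step * (13 != 13)
step = step * (37 == step)
step = step + (13 > 4)

step = step * (13 != 13)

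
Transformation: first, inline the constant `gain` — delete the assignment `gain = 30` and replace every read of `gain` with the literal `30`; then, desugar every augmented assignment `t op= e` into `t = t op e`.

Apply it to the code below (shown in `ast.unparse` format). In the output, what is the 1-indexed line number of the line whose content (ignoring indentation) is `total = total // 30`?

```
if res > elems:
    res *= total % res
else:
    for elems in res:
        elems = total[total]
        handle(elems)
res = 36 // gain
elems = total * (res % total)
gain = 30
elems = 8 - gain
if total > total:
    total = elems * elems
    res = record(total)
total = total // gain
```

Transformed code:
if res > elems:
    res = res * (total % res)
else:
    for elems in res:
        elems = total[total]
        handle(elems)
res = 36 // 30
elems = total * (res % total)
elems = 8 - 30
if total > total:
    total = elems * elems
    res = record(total)
total = total // 30

13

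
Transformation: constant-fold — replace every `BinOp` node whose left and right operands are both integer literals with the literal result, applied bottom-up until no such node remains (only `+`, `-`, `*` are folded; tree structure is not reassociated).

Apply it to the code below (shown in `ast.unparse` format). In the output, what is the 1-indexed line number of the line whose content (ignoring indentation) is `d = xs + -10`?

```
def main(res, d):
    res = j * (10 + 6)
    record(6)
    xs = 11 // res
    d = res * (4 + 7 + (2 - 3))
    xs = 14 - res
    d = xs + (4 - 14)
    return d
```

Transformed code:
def main(res, d):
    res = j * 16
    record(6)
    xs = 11 // res
    d = res * 10
    xs = 14 - res
    d = xs + -10
    return d

7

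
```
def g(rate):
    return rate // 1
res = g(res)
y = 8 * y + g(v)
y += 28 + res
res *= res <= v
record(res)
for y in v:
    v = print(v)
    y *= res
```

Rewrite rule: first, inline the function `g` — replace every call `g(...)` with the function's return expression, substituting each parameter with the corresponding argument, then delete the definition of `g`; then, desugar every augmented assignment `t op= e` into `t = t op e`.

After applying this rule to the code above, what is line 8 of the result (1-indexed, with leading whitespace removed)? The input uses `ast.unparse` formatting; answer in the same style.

Transformed code:
res = res // 1
y = 8 * y + v // 1
y = y + (28 + res)
res = res * (res <= v)
record(res)
for y in v:
    v = print(v)
    y = y * res

y = y * res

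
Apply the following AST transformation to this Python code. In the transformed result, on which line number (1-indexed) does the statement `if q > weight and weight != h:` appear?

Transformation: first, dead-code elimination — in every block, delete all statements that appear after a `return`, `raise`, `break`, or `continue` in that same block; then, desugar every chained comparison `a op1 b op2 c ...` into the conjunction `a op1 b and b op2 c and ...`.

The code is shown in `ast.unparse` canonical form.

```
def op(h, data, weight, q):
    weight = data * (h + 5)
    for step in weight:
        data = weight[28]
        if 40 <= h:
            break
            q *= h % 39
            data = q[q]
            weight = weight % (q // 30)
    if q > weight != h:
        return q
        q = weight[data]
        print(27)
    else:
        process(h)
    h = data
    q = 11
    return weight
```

Transformed code:
def op(h, data, weight, q):
    weight = data * (h + 5)
    for step in weight:
        data = weight[28]
        if 40 <= h:
            break
    if q > weight and weight != h:
        return q
    else:
        process(h)
    h = data
    q = 11
    return weight

7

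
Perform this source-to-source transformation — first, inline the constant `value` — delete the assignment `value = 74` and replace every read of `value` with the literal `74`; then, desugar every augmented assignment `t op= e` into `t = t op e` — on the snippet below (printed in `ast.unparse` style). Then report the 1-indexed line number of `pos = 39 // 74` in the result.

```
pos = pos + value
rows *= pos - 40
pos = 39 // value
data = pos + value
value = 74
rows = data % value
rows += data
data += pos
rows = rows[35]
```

Transformed code:
pos = pos + 74
rows = rows * (pos - 40)
pos = 39 // 74
data = pos + 74
rows = data % 74
rows = rows + data
data = data + pos
rows = rows[35]

3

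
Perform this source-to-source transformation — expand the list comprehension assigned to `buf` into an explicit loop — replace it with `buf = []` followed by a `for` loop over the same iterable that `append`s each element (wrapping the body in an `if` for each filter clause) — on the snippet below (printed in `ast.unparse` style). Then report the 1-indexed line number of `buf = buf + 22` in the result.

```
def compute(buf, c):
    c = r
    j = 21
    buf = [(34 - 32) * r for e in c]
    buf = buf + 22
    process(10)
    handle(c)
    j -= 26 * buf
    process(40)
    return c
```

7

Transformed code:
def compute(buf, c):
    c = r
    j = 21
    buf = []
    for e in c:
        buf.append((34 - 32) * r)
    buf = buf + 22
    process(10)
    handle(c)
    j -= 26 * buf
    process(40)
    return c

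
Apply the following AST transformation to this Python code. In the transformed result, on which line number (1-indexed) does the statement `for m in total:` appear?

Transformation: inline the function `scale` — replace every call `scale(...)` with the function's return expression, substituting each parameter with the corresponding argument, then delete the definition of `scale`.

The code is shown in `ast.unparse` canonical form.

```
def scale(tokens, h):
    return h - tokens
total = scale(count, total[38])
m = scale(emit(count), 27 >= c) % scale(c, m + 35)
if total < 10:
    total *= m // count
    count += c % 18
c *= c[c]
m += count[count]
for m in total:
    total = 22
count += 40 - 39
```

Transformed code:
total = total[38] - count
m = ((27 >= c) - emit(count)) % (m + 35 - c)
if total < 10:
    total *= m // count
    count += c % 18
c *= c[c]
m += count[count]
for m in total:
    total = 22
count += 40 - 39

8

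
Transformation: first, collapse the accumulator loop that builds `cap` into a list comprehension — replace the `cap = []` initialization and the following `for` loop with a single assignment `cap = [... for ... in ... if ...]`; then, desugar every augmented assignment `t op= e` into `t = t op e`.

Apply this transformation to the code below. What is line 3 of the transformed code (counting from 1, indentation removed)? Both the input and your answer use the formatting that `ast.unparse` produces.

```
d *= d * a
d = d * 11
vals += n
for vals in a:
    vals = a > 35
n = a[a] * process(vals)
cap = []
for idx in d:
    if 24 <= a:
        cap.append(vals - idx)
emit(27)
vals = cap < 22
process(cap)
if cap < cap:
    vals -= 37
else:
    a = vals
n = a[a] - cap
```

vals = vals + n

Transformed code:
d = d * (d * a)
d = d * 11
vals = vals + n
for vals in a:
    vals = a > 35
n = a[a] * process(vals)
cap = [vals - idx for idx in d if 24 <= a]
emit(27)
vals = cap < 22
process(cap)
if cap < cap:
    vals = vals - 37
else:
    a = vals
n = a[a] - cap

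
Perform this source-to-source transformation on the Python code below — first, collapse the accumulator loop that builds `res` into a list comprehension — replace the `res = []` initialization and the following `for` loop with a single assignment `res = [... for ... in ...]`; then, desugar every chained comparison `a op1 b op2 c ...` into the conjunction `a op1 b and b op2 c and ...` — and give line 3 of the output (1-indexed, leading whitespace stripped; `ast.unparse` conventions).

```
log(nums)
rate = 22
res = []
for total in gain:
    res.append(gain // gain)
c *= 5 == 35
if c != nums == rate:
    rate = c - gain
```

res = [gain // gain for total in gain]

Transformed code:
log(nums)
rate = 22
res = [gain // gain for total in gain]
c *= 5 == 35
if c != nums and nums == rate:
    rate = c - gain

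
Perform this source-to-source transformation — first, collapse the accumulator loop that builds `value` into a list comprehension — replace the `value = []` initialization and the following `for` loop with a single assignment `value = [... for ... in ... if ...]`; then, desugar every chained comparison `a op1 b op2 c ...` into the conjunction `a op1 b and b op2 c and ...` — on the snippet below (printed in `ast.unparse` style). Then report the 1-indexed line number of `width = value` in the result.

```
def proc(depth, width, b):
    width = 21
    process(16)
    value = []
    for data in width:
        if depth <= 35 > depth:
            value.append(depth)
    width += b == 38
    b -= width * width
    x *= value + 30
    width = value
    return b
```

8

Transformed code:
def proc(depth, width, b):
    width = 21
    process(16)
    value = [depth for data in width if depth <= 35 and 35 > depth]
    width += b == 38
    b -= width * width
    x *= value + 30
    width = value
    return b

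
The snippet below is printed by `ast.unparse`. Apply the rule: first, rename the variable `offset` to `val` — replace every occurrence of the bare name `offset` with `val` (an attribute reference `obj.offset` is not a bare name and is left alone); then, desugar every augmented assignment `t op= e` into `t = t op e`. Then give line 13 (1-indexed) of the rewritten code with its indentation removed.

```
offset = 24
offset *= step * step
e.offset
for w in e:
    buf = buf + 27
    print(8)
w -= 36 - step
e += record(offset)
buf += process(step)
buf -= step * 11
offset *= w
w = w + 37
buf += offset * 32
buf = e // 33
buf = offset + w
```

Transformed code:
val = 24
val = val * (step * step)
e.offset
for w in e:
    buf = buf + 27
    print(8)
w = w - (36 - step)
e = e + record(val)
buf = buf + process(step)
buf = buf - step * 11
val = val * w
w = w + 37
buf = buf + val * 32
buf = e // 33
buf = val + w

buf = buf + val * 32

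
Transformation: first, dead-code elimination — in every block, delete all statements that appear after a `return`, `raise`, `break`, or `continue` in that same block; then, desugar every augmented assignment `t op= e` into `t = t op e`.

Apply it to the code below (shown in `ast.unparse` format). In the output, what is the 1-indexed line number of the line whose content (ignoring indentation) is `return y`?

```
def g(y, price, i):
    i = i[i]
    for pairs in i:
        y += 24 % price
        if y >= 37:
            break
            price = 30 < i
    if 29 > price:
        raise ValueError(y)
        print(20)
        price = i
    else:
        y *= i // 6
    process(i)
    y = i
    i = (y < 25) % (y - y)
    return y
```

Transformed code:
def g(y, price, i):
    i = i[i]
    for pairs in i:
        y = y + 24 % price
        if y >= 37:
            break
    if 29 > price:
        raise ValueError(y)
    else:
        y = y * (i // 6)
    process(i)
    y = i
    i = (y < 25) % (y - y)
    return y

14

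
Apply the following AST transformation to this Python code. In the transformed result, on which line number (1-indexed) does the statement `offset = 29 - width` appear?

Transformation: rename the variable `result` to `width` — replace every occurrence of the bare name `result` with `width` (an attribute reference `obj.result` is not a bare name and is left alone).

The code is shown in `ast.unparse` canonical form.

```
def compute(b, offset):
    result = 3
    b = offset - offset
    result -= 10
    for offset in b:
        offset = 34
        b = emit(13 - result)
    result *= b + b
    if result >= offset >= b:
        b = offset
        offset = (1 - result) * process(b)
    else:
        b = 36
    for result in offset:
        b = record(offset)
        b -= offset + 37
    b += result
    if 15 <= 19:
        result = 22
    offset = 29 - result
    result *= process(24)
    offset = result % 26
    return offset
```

Transformed code:
def compute(b, offset):
    width = 3
    b = offset - offset
    width -= 10
    for offset in b:
        offset = 34
        b = emit(13 - width)
    width *= b + b
    if width >= offset >= b:
        b = offset
        offset = (1 - width) * process(b)
    else:
        b = 36
    for width in offset:
        b = record(offset)
        b -= offset + 37
    b += width
    if 15 <= 19:
        width = 22
    offset = 29 - width
    width *= process(24)
    offset = width % 26
    return offset

20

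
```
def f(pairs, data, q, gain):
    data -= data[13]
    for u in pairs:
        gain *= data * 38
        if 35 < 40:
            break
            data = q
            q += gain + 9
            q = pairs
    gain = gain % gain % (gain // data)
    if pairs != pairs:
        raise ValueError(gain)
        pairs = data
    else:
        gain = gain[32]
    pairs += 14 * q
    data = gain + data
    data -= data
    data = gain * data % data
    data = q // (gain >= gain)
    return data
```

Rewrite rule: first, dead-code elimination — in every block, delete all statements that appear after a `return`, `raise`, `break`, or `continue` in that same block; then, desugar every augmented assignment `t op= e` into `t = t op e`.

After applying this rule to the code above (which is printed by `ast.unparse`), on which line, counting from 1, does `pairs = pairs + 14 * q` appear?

12

Transformed code:
def f(pairs, data, q, gain):
    data = data - data[13]
    for u in pairs:
        gain = gain * (data * 38)
        if 35 < 40:
            break
    gain = gain % gain % (gain // data)
    if pairs != pairs:
        raise ValueError(gain)
    else:
        gain = gain[32]
    pairs = pairs + 14 * q
    data = gain + data
    data = data - data
    data = gain * data % data
    data = q // (gain >= gain)
    return data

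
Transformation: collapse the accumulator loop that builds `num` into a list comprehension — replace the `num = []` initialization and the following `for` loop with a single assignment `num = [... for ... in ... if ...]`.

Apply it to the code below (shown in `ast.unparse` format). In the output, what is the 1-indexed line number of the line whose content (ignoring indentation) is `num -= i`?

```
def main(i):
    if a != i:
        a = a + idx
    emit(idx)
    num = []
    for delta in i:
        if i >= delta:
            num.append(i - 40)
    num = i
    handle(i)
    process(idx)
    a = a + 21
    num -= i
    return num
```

10

Transformed code:
def main(i):
    if a != i:
        a = a + idx
    emit(idx)
    num = [i - 40 for delta in i if i >= delta]
    num = i
    handle(i)
    process(idx)
    a = a + 21
    num -= i
    return num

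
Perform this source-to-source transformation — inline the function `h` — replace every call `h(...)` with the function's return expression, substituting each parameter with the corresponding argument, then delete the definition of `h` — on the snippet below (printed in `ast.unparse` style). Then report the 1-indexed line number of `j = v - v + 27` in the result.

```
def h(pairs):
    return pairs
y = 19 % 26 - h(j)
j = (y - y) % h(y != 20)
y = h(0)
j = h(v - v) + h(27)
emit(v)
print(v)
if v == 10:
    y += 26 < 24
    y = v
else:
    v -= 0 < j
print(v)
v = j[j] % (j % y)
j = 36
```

4

Transformed code:
y = 19 % 26 - j
j = (y - y) % (y != 20)
y = 0
j = v - v + 27
emit(v)
print(v)
if v == 10:
    y += 26 < 24
    y = v
else:
    v -= 0 < j
print(v)
v = j[j] % (j % y)
j = 36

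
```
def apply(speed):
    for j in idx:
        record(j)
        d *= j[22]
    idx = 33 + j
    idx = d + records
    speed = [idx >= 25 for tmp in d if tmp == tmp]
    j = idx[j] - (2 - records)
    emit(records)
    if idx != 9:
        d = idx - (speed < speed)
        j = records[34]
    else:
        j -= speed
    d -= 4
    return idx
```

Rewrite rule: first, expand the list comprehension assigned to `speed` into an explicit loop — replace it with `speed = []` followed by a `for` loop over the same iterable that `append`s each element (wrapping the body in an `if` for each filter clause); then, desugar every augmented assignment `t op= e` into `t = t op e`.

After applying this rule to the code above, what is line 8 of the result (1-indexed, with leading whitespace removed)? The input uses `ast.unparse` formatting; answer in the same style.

Transformed code:
def apply(speed):
    for j in idx:
        record(j)
        d = d * j[22]
    idx = 33 + j
    idx = d + records
    speed = []
    for tmp in d:
        if tmp == tmp:
            speed.append(idx >= 25)
    j = idx[j] - (2 - records)
    emit(records)
    if idx != 9:
        d = idx - (speed < speed)
        j = records[34]
    else:
        j = j - speed
    d = d - 4
    return idx

for tmp in d:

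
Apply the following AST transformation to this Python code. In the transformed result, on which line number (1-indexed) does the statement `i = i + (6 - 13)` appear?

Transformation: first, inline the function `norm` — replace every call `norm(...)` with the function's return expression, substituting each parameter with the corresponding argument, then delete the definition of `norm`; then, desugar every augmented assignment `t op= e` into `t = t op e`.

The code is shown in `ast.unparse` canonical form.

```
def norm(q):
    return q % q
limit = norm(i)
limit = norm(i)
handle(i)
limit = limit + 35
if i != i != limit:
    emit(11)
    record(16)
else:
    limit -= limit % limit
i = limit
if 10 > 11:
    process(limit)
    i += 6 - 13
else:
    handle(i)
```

13

Transformed code:
limit = i % i
limit = i % i
handle(i)
limit = limit + 35
if i != i != limit:
    emit(11)
    record(16)
else:
    limit = limit - limit % limit
i = limit
if 10 > 11:
    process(limit)
    i = i + (6 - 13)
else:
    handle(i)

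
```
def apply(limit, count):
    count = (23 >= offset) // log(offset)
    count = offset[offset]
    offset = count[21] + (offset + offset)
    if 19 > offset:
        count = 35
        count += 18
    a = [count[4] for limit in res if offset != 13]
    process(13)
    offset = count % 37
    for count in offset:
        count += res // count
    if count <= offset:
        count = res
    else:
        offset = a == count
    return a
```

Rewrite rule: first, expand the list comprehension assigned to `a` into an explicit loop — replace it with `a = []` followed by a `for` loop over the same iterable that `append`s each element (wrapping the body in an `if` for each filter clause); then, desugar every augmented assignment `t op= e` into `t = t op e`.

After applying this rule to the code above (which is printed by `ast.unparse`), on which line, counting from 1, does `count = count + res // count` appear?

Transformed code:
def apply(limit, count):
    count = (23 >= offset) // log(offset)
    count = offset[offset]
    offset = count[21] + (offset + offset)
    if 19 > offset:
        count = 35
        count = count + 18
    a = []
    for limit in res:
        if offset != 13:
            a.append(count[4])
    process(13)
    offset = count % 37
    for count in offset:
        count = count + res // count
    if count <= offset:
        count = res
    else:
        offset = a == count
    return a

15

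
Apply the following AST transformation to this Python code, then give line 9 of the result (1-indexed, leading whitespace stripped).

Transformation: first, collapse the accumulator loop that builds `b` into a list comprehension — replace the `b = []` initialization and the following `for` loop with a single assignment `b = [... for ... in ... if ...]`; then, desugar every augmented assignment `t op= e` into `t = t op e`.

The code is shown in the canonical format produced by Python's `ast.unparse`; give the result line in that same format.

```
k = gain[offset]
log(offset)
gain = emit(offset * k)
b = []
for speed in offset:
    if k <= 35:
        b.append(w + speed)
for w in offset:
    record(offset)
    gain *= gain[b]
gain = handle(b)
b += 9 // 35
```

Transformed code:
k = gain[offset]
log(offset)
gain = emit(offset * k)
b = [w + speed for speed in offset if k <= 35]
for w in offset:
    record(offset)
    gain = gain * gain[b]
gain = handle(b)
b = b + 9 // 35

b = b + 9 // 35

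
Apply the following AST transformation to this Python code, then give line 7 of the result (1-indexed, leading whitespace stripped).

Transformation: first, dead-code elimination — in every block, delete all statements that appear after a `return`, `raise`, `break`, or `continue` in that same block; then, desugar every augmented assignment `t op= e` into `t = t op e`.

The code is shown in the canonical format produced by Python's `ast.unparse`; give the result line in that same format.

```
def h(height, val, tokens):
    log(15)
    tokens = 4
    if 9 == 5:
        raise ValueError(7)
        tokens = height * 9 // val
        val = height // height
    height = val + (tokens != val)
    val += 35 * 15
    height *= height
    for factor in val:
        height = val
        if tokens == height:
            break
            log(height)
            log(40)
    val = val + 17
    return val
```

val = val + 35 * 15

Transformed code:
def h(height, val, tokens):
    log(15)
    tokens = 4
    if 9 == 5:
        raise ValueError(7)
    height = val + (tokens != val)
    val = val + 35 * 15
    height = height * height
    for factor in val:
        height = val
        if tokens == height:
            break
    val = val + 17
    return val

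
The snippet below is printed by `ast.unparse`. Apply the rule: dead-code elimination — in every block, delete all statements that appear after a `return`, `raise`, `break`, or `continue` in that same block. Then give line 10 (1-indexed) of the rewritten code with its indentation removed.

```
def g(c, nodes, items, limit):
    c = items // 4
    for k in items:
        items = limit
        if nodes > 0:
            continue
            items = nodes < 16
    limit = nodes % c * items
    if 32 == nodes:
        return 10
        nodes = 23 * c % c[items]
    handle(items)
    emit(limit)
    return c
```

handle(items)

Transformed code:
def g(c, nodes, items, limit):
    c = items // 4
    for k in items:
        items = limit
        if nodes > 0:
            continue
    limit = nodes % c * items
    if 32 == nodes:
        return 10
    handle(items)
    emit(limit)
    return c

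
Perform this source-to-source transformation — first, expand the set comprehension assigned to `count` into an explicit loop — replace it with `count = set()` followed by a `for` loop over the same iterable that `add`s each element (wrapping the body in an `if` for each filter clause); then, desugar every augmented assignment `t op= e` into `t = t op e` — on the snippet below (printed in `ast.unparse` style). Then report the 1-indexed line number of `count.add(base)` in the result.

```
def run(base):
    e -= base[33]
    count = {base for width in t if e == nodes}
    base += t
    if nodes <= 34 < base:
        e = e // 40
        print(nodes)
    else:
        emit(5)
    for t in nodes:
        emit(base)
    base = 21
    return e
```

6

Transformed code:
def run(base):
    e = e - base[33]
    count = set()
    for width in t:
        if e == nodes:
            count.add(base)
    base = base + t
    if nodes <= 34 < base:
        e = e // 40
        print(nodes)
    else:
        emit(5)
    for t in nodes:
        emit(base)
    base = 21
    return e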